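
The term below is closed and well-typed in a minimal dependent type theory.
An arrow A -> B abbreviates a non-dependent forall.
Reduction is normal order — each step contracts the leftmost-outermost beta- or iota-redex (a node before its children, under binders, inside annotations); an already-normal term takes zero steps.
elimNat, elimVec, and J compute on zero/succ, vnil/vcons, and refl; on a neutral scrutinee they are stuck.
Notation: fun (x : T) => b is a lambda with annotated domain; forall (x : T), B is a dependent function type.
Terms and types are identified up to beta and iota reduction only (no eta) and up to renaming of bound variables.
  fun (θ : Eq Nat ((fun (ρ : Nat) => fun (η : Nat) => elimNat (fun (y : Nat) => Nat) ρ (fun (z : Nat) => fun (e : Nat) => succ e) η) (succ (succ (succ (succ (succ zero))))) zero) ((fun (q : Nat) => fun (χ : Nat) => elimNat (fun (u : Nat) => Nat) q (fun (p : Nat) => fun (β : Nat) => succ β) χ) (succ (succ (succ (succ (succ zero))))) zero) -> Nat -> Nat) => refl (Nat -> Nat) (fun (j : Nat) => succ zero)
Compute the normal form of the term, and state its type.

reduced normal form:
  fun (θ : Eq Nat (succ (succ (succ (succ (succ zero))))) (succ (succ (succ (succ (succ zero))))) -> Nat -> Nat) => refl (Nat -> Nat) (fun (ρ : Nat) => succ zero)
the term's type:
  (Eq Nat (succ (succ (succ (succ (succ zero))))) (succ (succ (succ (succ (succ zero))))) -> Nat -> Nat) -> Eq (Nat -> Nat) (fun (θ : Nat) => succ zero) (fun (ρ : Nat) => succ zero)


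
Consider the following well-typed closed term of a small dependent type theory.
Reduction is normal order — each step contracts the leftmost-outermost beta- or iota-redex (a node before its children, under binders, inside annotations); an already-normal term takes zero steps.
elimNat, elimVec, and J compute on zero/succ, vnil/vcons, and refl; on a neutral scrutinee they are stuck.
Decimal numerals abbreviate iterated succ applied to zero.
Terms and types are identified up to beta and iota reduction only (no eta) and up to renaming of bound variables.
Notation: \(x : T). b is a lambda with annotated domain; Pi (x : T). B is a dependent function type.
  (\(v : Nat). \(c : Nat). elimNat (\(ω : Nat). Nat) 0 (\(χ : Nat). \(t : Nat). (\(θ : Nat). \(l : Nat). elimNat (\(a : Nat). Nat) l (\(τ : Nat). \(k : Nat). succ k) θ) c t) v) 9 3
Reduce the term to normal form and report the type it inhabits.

normal form:
  27
inferred type:
  Nat


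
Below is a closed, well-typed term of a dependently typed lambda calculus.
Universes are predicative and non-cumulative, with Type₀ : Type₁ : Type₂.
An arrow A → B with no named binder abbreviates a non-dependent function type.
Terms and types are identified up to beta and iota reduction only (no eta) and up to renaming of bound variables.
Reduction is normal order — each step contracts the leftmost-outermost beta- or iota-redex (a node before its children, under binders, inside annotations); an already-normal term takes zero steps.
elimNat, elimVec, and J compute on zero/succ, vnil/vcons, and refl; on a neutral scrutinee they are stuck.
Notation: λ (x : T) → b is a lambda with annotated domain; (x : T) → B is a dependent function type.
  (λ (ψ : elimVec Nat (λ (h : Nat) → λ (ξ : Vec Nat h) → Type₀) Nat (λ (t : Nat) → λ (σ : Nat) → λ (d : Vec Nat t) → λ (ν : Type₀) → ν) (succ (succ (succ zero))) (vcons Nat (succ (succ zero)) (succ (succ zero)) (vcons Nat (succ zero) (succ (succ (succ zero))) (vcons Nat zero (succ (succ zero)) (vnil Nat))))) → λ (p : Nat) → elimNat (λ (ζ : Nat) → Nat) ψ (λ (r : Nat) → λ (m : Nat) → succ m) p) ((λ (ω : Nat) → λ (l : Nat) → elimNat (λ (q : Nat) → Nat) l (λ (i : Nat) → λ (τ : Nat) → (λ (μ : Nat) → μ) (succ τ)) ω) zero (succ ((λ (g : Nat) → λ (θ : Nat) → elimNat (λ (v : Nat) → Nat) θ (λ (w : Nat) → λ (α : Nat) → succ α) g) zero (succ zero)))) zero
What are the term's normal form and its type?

reduced normal form:
  succ (succ zero)
inferred type:
  Nat


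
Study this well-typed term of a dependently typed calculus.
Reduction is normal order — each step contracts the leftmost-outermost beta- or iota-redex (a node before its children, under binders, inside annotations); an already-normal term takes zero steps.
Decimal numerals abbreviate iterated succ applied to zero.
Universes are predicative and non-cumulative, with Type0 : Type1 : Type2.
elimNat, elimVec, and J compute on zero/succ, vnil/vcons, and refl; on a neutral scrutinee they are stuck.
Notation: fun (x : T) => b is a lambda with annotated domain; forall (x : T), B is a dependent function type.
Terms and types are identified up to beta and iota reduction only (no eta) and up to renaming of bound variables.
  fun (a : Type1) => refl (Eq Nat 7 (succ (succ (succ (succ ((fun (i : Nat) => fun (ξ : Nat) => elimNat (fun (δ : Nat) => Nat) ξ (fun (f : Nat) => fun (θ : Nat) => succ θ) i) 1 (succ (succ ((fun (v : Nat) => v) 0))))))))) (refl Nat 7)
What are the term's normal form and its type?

reduced normal form:
  fun (a : Type1) => refl (Eq Nat 7 7) (refl Nat 7)
inferred type:
  forall (a : Type1), Eq (Eq Nat 7 7) (refl Nat 7) (refl Nat 7)


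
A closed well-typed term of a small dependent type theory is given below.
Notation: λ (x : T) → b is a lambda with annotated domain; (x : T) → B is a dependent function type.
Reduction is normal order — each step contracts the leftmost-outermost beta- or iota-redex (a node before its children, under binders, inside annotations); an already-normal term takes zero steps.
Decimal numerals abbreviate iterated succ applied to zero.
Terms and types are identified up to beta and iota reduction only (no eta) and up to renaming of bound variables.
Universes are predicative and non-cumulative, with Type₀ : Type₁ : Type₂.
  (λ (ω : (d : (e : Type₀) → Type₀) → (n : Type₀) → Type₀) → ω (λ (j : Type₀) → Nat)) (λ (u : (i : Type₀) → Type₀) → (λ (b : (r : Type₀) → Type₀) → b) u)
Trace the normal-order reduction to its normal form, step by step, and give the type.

normal-order reduction sequence:
  (λ (ω : (d : (e : Type₀) → Type₀) → (n : Type₀) → Type₀) → ω (λ (j : Type₀) → Nat)) (λ (u : (i : Type₀) → Type₀) → (λ (b : (r : Type₀) → Type₀) → b) u)
  ~> (λ (ω : (d : Type₀) → Type₀) → (λ (e : (n : Type₀) → Type₀) → e) ω) (λ (j : Type₀) → Nat)
  ~> (λ (ω : (d : Type₀) → Type₀) → ω) (λ (e : Type₀) → Nat)
  ~> λ (ω : Type₀) → Nat
inferred type:
  (ω : Type₀) → Type₀


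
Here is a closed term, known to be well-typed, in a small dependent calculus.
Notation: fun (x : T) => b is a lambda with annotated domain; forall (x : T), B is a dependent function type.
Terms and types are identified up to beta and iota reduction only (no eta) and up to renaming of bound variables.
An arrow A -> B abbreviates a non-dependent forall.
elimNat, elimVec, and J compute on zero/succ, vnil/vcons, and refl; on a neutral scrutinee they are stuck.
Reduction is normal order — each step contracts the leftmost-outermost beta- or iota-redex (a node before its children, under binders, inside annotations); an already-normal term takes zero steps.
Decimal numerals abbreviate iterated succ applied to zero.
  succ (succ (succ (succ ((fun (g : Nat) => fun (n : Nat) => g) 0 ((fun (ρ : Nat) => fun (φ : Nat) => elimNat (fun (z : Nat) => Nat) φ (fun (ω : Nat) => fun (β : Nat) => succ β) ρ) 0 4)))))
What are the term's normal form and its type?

reduced normal form:
  4
inferred type:
  Nat
observation: contracting a beta-redex first, the term normalizes in 2 steps.


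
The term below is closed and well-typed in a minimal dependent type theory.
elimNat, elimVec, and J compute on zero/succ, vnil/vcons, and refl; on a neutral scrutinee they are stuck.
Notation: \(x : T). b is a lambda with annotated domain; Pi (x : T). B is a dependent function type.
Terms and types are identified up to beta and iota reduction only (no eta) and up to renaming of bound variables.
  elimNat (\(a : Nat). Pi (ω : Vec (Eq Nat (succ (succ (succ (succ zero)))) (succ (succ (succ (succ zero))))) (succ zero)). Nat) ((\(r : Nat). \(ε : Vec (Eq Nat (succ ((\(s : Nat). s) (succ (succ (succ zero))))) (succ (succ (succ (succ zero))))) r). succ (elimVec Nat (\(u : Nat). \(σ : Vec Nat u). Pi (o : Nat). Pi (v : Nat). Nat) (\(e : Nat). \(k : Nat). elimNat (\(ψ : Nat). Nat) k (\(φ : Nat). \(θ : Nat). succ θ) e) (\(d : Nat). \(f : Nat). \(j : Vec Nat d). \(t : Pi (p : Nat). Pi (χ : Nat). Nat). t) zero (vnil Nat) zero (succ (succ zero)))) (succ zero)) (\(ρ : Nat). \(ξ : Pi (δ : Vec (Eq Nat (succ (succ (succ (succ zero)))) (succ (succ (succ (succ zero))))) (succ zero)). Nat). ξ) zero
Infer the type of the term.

type:
  Pi (a : Vec (Eq Nat (succ (succ (succ (succ zero)))) (succ (succ (succ (succ zero))))) (succ zero)). Nat


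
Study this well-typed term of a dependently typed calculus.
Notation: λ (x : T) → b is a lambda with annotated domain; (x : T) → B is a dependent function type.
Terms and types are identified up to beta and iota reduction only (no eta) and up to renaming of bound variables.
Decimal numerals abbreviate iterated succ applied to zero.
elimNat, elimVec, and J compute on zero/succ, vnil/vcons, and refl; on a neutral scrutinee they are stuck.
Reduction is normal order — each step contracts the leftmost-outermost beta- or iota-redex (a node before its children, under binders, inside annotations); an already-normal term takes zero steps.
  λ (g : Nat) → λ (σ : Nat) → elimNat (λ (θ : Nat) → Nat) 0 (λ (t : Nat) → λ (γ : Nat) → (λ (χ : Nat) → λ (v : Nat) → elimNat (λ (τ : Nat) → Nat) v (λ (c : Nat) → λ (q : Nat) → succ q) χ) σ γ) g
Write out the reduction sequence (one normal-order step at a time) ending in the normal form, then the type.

reduction (normal order):
  λ (g : Nat) → λ (σ : Nat) → elimNat (λ (θ : Nat) → Nat) 0 (λ (t : Nat) → λ (γ : Nat) → (λ (χ : Nat) → λ (v : Nat) → elimNat (λ (τ : Nat) → Nat) v (λ (c : Nat) → λ (q : Nat) → succ q) χ) σ γ) g
  ~> λ (g : Nat) → λ (σ : Nat) → elimNat (λ (θ : Nat) → Nat) 0 (λ (t : Nat) → λ (γ : Nat) → (λ (χ : Nat) → elimNat (λ (v : Nat) → Nat) χ (λ (τ : Nat) → λ (c : Nat) → succ c) σ) γ) g
  ~> λ (g : Nat) → λ (σ : Nat) → elimNat (λ (θ : Nat) → Nat) 0 (λ (t : Nat) → λ (γ : Nat) → elimNat (λ (χ : Nat) → Nat) γ (λ (v : Nat) → λ (τ : Nat) → succ τ) σ) g
the term's type:
  (g : Nat) → (σ : Nat) → Nat


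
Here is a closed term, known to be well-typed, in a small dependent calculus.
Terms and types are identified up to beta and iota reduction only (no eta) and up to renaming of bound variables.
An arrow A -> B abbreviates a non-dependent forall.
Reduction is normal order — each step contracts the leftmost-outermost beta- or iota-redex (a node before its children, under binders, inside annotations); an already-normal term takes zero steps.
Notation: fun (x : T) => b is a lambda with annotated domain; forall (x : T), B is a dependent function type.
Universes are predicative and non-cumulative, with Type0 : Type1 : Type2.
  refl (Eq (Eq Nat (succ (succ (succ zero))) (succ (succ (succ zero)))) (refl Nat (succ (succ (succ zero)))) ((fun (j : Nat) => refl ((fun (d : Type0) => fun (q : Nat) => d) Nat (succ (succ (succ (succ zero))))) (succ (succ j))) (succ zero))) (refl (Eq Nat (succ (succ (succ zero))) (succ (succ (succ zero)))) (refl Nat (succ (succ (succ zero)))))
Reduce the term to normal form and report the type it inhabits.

normal form:
  refl (Eq (Eq Nat (succ (succ (succ zero))) (succ (succ (succ zero)))) (refl Nat (succ (succ (succ zero)))) (refl Nat (succ (succ (succ zero))))) (refl (Eq Nat (succ (succ (succ zero))) (succ (succ (succ zero)))) (refl Nat (succ (succ (succ zero)))))
inferred type:
  Eq (Eq (Eq Nat (succ (succ (succ zero))) (succ (succ (succ zero)))) (refl Nat (succ (succ (succ zero)))) (refl Nat (succ (succ (succ zero))))) (refl (Eq Nat (succ (succ (succ zero))) (succ (succ (succ zero)))) (refl Nat (succ (succ (succ zero))))) (refl (Eq Nat (succ (succ (succ zero))) (succ (succ (succ zero)))) (refl Nat (succ (succ (succ zero)))))
observation: normalization takes exactly 3 steps under the normal-order strategy.


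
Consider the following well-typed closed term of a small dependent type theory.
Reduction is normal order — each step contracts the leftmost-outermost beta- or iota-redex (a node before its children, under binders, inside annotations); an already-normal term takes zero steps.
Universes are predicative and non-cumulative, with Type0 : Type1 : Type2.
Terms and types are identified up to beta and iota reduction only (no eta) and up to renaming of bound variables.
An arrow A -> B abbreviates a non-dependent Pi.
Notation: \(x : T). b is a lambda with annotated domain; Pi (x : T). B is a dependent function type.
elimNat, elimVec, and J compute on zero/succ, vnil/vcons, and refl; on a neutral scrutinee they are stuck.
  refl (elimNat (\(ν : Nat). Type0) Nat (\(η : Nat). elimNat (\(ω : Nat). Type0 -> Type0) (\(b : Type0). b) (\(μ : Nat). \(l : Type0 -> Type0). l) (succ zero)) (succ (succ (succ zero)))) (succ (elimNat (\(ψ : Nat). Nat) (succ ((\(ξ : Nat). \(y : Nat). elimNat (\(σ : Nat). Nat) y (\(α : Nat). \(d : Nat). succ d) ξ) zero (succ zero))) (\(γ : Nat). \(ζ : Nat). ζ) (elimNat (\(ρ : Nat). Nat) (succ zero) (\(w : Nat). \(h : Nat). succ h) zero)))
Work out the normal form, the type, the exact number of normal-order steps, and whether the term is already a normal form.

resulting normal form:
  refl Nat (succ (succ (succ zero)))
type:
  Eq Nat (succ (succ (succ zero))) (succ (succ (succ zero)))
reduction steps (normal order): 30
already normal: no
first redex: an elimNat iota-redex


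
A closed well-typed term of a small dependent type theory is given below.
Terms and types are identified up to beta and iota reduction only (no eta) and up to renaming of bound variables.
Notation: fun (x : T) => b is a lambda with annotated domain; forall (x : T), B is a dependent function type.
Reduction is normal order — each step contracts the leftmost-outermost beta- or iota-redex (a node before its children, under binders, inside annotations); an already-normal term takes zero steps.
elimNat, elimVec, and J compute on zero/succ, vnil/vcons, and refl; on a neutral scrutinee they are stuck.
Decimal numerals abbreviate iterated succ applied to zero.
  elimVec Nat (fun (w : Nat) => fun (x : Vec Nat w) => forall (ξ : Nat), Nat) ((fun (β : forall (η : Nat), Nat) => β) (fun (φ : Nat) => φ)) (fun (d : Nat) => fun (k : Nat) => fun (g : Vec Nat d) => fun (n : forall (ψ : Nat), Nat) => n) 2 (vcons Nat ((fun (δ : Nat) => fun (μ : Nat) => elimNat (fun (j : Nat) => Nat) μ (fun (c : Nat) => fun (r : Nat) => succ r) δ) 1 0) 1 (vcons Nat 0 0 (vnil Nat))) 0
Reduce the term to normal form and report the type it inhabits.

resulting normal form:
  0
type:
  Nat


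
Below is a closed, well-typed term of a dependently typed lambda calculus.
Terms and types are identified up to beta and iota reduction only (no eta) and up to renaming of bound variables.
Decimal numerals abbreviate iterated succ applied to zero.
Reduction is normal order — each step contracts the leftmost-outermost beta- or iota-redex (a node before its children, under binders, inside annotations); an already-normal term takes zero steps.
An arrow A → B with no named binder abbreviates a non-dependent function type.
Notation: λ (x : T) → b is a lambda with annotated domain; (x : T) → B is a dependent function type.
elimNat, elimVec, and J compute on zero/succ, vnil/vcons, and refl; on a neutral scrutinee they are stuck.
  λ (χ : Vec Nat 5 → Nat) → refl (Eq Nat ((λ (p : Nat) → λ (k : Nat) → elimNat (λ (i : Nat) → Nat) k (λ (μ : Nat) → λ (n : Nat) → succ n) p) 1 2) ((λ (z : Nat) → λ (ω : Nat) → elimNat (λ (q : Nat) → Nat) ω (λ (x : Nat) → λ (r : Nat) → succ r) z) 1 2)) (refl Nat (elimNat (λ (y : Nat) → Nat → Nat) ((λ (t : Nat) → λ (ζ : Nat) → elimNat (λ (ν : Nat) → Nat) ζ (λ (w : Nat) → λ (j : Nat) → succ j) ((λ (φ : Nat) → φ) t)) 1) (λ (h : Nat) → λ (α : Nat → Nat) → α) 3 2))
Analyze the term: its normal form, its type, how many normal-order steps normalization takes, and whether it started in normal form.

normal form:
  λ (χ : Vec Nat 5 → Nat) → refl (Eq Nat 3 3) (refl Nat 3)
the term's type:
  (Vec Nat 5 → Nat) → Eq (Eq Nat 3 3) (refl Nat 3) (refl Nat 3)
steps to reach normal form (normal order): 29
term was already normal: no
first contracted redex: a beta-redex


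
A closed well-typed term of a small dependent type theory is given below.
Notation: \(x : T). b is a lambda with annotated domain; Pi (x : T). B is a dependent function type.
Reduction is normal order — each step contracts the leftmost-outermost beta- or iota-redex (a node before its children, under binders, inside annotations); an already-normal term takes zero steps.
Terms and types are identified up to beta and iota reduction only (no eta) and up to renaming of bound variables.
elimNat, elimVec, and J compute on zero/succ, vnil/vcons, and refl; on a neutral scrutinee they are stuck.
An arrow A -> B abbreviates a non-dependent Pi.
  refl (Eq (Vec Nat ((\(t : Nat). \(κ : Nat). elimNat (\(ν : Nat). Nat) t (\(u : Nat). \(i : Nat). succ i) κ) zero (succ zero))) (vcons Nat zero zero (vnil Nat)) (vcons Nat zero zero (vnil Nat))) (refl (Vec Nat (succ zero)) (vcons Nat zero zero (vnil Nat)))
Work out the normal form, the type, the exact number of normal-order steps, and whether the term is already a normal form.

normal form:
  refl (Eq (Vec Nat (succ zero)) (vcons Nat zero zero (vnil Nat)) (vcons Nat zero zero (vnil Nat))) (refl (Vec Nat (succ zero)) (vcons Nat zero zero (vnil Nat)))
type:
  Eq (Eq (Vec Nat (succ zero)) (vcons Nat zero zero (vnil Nat)) (vcons Nat zero zero (vnil Nat))) (refl (Vec Nat (succ zero)) (vcons Nat zero zero (vnil Nat))) (refl (Vec Nat (succ zero)) (vcons Nat zero zero (vnil Nat)))
steps to reach normal form (normal order): 6
started in normal form: no
first contracted redex: a beta-redex


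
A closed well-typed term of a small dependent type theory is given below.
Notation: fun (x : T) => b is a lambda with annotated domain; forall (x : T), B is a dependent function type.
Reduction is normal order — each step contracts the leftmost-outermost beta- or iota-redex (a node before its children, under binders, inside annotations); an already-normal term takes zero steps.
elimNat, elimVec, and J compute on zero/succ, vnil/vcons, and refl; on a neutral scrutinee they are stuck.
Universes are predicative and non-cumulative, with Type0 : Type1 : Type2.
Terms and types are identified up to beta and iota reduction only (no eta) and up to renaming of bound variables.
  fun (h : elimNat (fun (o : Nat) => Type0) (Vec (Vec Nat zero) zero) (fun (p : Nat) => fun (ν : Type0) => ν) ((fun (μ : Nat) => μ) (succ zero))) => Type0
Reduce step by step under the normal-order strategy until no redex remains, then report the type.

reduction (normal order):
  fun (h : elimNat (fun (o : Nat) => Type0) (Vec (Vec Nat zero) zero) (fun (p : Nat) => fun (ν : Type0) => ν) ((fun (μ : Nat) => μ) (succ zero))) => Type0
  ~> fun (h : elimNat (fun (o : Nat) => Type0) (Vec (Vec Nat zero) zero) (fun (p : Nat) => fun (ν : Type0) => ν) (succ zero)) => Type0
  ~> fun (h : (fun (o : Nat) => fun (p : Type0) => p) zero (elimNat (fun (ν : Nat) => Type0) (Vec (Vec Nat zero) zero) (fun (μ : Nat) => fun (γ : Type0) => γ) zero)) => Type0
  ~> fun (h : (fun (o : Type0) => o) (elimNat (fun (p : Nat) => Type0) (Vec (Vec Nat zero) zero) (fun (ν : Nat) => fun (μ : Type0) => μ) zero)) => Type0
  ~> fun (h : elimNat (fun (o : Nat) => Type0) (Vec (Vec Nat zero) zero) (fun (p : Nat) => fun (ν : Type0) => ν) zero) => Type0
  ~> fun (h : Vec (Vec Nat zero) zero) => Type0
the term's type:
  forall (h : Vec (Vec Nat zero) zero), Type1


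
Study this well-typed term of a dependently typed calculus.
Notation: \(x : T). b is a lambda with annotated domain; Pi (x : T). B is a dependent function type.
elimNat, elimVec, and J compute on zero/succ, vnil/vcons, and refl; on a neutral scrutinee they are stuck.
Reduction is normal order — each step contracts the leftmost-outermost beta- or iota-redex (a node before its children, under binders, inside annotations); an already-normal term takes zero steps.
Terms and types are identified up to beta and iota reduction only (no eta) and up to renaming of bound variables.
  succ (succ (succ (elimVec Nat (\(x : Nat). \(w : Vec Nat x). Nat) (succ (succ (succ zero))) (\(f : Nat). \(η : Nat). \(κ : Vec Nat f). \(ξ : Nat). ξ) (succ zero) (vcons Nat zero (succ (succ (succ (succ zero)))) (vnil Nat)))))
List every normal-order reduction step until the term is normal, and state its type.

normal-order reduction sequence:
  succ (succ (succ (elimVec Nat (\(x : Nat). \(w : Vec Nat x). Nat) (succ (succ (succ zero))) (\(f : Nat). \(η : Nat). \(κ : Vec Nat f). \(ξ : Nat). ξ) (succ zero) (vcons Nat zero (succ (succ (succ (succ zero)))) (vnil Nat)))))
  ~> succ (succ (succ ((\(x : Nat). \(w : Nat). \(f : Vec Nat x). \(η : Nat). η) zero (succ (succ (succ (succ zero)))) (vnil Nat) (elimVec Nat (\(κ : Nat). \(ξ : Vec Nat κ). Nat) (succ (succ (succ zero))) (\(e : Nat). \(b : Nat). \(δ : Vec Nat e). \(d : Nat). d) zero (vnil Nat)))))
  ~> succ (succ (succ ((\(x : Nat). \(w : Vec Nat zero). \(f : Nat). f) (succ (succ (succ (succ zero)))) (vnil Nat) (elimVec Nat (\(η : Nat). \(κ : Vec Nat η). Nat) (succ (succ (succ zero))) (\(ξ : Nat). \(e : Nat). \(b : Vec Nat ξ). \(δ : Nat). δ) zero (vnil Nat)))))
  ~> succ (succ (succ ((\(x : Vec Nat zero). \(w : Nat). w) (vnil Nat) (elimVec Nat (\(f : Nat). \(η : Vec Nat f). Nat) (succ (succ (succ zero))) (\(κ : Nat). \(ξ : Nat). \(e : Vec Nat κ). \(b : Nat). b) zero (vnil Nat)))))
  ~> succ (succ (succ ((\(x : Nat). x) (elimVec Nat (\(w : Nat). \(f : Vec Nat w). Nat) (succ (succ (succ zero))) (\(η : Nat). \(κ : Nat). \(ξ : Vec Nat η). \(e : Nat). e) zero (vnil Nat)))))
  ~> succ (succ (succ (elimVec Nat (\(x : Nat). \(w : Vec Nat x). Nat) (succ (succ (succ zero))) (\(f : Nat). \(η : Nat). \(κ : Vec Nat f). \(ξ : Nat). ξ) zero (vnil Nat))))
  ~> succ (succ (succ (succ (succ (succ zero)))))
the term's type:
  Nat


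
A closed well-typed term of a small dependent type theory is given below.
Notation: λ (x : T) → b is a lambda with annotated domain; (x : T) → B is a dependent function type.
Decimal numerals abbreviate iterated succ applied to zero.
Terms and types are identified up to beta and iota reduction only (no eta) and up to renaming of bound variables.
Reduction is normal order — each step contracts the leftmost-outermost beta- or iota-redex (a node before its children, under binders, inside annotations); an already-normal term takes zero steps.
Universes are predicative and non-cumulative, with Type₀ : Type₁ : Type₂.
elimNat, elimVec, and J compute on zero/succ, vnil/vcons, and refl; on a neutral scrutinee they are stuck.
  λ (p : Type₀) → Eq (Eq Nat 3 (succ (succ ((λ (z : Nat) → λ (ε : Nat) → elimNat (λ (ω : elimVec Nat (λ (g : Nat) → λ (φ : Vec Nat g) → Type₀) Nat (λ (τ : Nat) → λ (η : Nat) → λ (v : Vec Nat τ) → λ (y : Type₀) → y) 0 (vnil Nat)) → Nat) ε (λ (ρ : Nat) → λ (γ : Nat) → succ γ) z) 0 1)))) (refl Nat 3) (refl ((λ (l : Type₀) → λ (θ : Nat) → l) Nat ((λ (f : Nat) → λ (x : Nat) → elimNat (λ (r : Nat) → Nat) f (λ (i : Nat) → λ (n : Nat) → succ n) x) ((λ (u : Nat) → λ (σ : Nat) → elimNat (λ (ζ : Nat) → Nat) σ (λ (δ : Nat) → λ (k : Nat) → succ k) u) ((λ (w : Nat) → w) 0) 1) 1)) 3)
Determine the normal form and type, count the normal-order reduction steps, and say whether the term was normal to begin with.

resulting normal form:
  λ (p : Type₀) → Eq (Eq Nat 3 3) (refl Nat 3) (refl Nat 3)
inferred type:
  (p : Type₀) → Type₀
steps to reach normal form (normal order): 5
started in normal form: no
first redex: a beta-redex


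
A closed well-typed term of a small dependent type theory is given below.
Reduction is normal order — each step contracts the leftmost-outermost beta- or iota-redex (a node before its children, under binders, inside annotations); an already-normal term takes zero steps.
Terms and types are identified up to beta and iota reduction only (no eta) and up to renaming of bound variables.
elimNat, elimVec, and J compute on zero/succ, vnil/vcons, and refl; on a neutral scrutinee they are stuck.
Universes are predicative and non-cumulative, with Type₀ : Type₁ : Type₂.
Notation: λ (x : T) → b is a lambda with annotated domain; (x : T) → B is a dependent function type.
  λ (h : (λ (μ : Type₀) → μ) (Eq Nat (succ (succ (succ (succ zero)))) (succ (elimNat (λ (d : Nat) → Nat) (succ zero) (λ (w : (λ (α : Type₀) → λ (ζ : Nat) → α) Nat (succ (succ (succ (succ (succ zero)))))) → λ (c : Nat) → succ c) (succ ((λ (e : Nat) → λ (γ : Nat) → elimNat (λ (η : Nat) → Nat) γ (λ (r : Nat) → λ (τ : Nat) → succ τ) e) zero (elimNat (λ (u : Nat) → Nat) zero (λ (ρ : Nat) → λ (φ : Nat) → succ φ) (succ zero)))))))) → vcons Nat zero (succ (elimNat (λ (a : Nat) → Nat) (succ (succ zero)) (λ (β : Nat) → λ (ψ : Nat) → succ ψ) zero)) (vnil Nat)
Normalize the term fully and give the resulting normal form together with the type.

reduced normal form:
  λ (h : Eq Nat (succ (succ (succ (succ zero)))) (succ (succ (succ (succ zero))))) → vcons Nat zero (succ (succ (succ zero))) (vnil Nat)
type:
  (h : Eq Nat (succ (succ (succ (succ zero)))) (succ (succ (succ (succ zero))))) → Vec Nat (succ zero)
observation: the leftmost-outermost redex is a beta-redex, and normalization takes 18 steps.


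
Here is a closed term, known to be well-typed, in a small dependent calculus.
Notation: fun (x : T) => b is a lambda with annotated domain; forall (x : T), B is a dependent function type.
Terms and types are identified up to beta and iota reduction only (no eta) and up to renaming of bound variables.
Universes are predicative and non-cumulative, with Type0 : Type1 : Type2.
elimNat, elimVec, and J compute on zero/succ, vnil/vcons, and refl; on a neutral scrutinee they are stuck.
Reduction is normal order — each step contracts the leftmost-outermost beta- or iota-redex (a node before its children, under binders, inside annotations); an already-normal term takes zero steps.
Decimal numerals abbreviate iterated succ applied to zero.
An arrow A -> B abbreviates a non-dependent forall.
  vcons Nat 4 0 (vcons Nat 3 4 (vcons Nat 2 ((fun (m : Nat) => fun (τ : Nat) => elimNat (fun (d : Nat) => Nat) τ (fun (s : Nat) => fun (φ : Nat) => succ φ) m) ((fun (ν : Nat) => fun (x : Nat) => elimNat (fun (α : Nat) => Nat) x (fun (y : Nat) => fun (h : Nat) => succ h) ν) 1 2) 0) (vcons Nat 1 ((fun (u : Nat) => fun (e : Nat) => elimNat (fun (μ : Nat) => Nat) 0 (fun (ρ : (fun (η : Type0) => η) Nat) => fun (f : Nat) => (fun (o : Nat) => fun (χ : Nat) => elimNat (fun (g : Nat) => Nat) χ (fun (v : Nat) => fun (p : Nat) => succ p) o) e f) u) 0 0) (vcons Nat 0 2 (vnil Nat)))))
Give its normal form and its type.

resulting normal form:
  vcons Nat 4 0 (vcons Nat 3 4 (vcons Nat 2 3 (vcons Nat 1 0 (vcons Nat 0 2 (vnil Nat)))))
inferred type:
  Vec Nat 5


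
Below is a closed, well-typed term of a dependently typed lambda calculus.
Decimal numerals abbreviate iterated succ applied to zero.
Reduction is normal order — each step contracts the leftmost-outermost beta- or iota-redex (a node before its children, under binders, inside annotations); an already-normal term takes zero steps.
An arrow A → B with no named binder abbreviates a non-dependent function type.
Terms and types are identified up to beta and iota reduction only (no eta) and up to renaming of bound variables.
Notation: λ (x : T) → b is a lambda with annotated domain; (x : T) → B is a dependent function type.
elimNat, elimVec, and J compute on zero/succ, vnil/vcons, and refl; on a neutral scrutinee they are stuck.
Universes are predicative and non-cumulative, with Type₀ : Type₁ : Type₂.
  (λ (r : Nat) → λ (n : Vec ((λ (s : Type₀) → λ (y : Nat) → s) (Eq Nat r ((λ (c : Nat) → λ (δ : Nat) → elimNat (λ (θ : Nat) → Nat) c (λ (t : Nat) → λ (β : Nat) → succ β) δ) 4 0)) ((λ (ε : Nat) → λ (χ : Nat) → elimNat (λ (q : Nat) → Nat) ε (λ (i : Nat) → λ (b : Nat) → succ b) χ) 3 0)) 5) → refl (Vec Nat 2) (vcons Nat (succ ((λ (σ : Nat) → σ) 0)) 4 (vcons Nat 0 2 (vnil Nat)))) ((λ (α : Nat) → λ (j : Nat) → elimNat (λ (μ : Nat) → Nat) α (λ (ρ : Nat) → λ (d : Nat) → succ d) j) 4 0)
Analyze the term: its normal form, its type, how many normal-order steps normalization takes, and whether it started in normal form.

resulting normal form:
  λ (r : Vec (Eq Nat 4 4) 5) → refl (Vec Nat 2) (vcons Nat 1 4 (vcons Nat 0 2 (vnil Nat)))
the term's type:
  Vec (Eq Nat 4 4) 5 → Eq (Vec Nat 2) (vcons Nat 1 4 (vcons Nat 0 2 (vnil Nat))) (vcons Nat 1 4 (vcons Nat 0 2 (vnil Nat)))
steps to reach normal form (normal order): 10
already normal: no
first contracted redex: a beta-redex


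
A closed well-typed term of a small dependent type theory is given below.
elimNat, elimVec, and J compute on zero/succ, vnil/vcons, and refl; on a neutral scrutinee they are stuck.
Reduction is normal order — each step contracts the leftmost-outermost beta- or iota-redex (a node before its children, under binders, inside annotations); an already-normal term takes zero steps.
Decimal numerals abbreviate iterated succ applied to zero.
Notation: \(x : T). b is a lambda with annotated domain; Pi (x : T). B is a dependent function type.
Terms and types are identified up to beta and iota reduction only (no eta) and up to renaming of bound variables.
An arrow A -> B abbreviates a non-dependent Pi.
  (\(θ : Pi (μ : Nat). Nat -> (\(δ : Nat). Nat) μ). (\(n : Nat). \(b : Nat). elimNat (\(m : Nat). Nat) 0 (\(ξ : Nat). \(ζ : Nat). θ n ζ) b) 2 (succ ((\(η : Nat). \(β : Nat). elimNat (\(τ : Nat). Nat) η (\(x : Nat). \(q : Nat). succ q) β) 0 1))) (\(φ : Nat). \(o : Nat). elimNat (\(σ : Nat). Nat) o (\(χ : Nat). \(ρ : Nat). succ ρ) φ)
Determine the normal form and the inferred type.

reduced normal form:
  4
the term's type:
  Nat


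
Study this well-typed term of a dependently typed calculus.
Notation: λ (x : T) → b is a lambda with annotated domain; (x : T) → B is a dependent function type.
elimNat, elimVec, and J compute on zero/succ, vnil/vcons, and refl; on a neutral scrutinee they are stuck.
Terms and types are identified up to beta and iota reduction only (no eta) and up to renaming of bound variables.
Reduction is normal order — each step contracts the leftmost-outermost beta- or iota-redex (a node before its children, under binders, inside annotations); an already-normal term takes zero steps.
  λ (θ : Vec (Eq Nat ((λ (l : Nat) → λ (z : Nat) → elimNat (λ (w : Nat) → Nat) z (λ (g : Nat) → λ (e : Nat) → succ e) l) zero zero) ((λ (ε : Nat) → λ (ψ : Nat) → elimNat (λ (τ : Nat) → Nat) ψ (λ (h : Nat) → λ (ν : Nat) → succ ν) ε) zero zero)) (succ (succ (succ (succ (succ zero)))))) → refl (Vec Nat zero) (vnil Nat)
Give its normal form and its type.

normal form:
  λ (θ : Vec (Eq Nat zero zero) (succ (succ (succ (succ (succ zero)))))) → refl (Vec Nat zero) (vnil Nat)
inferred type:
  (θ : Vec (Eq Nat zero zero) (succ (succ (succ (succ (succ zero)))))) → Eq (Vec Nat zero) (vnil Nat) (vnil Nat)


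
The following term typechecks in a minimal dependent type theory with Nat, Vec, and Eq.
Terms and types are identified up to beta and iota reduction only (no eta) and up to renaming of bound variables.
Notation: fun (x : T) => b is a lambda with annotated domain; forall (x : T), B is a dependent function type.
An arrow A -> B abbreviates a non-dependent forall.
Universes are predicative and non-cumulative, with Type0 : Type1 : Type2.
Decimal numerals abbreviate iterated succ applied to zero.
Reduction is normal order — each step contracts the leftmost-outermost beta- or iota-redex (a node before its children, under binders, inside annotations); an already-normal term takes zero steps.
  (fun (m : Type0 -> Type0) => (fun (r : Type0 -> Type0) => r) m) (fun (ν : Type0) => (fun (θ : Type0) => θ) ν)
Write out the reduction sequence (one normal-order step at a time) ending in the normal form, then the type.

normal-order reduction sequence:
  (fun (m : Type0 -> Type0) => (fun (r : Type0 -> Type0) => r) m) (fun (ν : Type0) => (fun (θ : Type0) => θ) ν)
  ~> (fun (m : Type0 -> Type0) => m) (fun (r : Type0) => (fun (ν : Type0) => ν) r)
  ~> fun (m : Type0) => (fun (r : Type0) => r) m
  ~> fun (m : Type0) => m
the term's type:
  Type0 -> Type0


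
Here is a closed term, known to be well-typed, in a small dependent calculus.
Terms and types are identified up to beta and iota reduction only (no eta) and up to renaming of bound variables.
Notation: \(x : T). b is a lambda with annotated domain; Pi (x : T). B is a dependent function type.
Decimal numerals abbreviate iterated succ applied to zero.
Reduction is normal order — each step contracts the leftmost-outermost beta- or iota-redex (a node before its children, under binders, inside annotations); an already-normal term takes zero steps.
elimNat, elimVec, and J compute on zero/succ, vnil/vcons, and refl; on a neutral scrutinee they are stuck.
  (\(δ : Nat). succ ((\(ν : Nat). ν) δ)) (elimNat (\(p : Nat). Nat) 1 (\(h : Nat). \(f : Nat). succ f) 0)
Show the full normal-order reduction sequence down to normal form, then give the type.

normal-order reduction:
  (\(δ : Nat). succ ((\(ν : Nat). ν) δ)) (elimNat (\(p : Nat). Nat) 1 (\(h : Nat). \(f : Nat). succ f) 0)
  ~> succ ((\(δ : Nat). δ) (elimNat (\(ν : Nat). Nat) 1 (\(p : Nat). \(h : Nat). succ h) 0))
  ~> succ (elimNat (\(δ : Nat). Nat) 1 (\(ν : Nat). \(p : Nat). succ p) 0)
  ~> 2
inferred type:
  Nat


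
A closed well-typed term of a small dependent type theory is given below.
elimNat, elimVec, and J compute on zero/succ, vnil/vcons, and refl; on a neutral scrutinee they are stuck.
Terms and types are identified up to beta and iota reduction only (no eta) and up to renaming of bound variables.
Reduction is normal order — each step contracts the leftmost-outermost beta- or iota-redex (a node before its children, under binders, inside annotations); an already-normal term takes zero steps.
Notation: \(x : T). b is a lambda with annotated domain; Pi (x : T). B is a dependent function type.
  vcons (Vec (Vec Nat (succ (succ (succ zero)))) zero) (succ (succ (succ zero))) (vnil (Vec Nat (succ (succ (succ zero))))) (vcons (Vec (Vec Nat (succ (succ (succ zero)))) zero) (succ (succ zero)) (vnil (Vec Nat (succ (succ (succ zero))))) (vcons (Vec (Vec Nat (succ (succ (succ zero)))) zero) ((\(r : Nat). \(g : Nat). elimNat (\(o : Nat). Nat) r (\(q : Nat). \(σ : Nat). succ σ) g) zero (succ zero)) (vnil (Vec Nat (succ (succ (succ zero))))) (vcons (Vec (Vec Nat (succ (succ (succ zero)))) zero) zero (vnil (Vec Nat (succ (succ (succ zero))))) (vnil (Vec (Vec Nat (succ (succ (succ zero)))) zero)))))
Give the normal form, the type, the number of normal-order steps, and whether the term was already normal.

normal form:
  vcons (Vec (Vec Nat (succ (succ (succ zero)))) zero) (succ (succ (succ zero))) (vnil (Vec Nat (succ (succ (succ zero))))) (vcons (Vec (Vec Nat (succ (succ (succ zero)))) zero) (succ (succ zero)) (vnil (Vec Nat (succ (succ (succ zero))))) (vcons (Vec (Vec Nat (succ (succ (succ zero)))) zero) (succ zero) (vnil (Vec Nat (succ (succ (succ zero))))) (vcons (Vec (Vec Nat (succ (succ (succ zero)))) zero) zero (vnil (Vec Nat (succ (succ (succ zero))))) (vnil (Vec (Vec Nat (succ (succ (succ zero)))) zero)))))
type:
  Vec (Vec (Vec Nat (succ (succ (succ zero)))) zero) (succ (succ (succ (succ zero))))
reduction steps (normal order): 6
term was already normal: no
first redex: a beta-redex


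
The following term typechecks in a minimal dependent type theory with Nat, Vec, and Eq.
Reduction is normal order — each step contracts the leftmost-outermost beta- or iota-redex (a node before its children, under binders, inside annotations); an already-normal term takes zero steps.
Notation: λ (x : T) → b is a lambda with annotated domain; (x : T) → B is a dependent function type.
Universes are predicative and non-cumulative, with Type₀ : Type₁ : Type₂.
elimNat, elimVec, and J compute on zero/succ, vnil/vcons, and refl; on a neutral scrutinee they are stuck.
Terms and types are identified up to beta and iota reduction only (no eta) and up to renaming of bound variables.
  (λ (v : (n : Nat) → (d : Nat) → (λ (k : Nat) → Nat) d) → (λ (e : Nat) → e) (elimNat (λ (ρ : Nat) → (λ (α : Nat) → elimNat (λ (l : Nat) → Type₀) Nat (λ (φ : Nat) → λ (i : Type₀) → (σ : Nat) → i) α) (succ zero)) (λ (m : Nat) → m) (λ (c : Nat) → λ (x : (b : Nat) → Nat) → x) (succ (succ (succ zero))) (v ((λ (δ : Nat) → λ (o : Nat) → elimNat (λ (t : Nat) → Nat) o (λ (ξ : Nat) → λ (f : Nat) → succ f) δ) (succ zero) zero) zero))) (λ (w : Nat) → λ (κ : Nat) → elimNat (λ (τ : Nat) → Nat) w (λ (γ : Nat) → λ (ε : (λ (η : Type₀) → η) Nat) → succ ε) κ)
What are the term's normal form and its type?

resulting normal form:
  succ zero
type:
  Nat
observation: 22 normal-order steps normalize the term, beginning with a beta-redex.


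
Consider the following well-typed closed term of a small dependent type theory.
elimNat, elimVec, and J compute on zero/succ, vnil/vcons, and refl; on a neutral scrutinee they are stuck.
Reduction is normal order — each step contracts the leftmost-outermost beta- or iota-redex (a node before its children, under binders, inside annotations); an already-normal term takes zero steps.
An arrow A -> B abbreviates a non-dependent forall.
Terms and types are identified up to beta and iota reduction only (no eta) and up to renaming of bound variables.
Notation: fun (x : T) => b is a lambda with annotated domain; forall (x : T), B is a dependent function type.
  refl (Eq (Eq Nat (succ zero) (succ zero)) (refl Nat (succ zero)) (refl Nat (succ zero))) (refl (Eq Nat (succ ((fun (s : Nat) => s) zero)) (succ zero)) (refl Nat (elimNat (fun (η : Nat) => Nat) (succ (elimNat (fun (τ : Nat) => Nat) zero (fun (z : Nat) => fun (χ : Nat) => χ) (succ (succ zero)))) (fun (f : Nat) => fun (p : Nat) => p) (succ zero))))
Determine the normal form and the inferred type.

normal form:
  refl (Eq (Eq Nat (succ zero) (succ zero)) (refl Nat (succ zero)) (refl Nat (succ zero))) (refl (Eq Nat (succ zero) (succ zero)) (refl Nat (succ zero)))
the term's type:
  Eq (Eq (Eq Nat (succ zero) (succ zero)) (refl Nat (succ zero)) (refl Nat (succ zero))) (refl (Eq Nat (succ zero) (succ zero)) (refl Nat (succ zero))) (refl (Eq Nat (succ zero) (succ zero)) (refl Nat (succ zero)))
observation: the leftmost-outermost redex is a beta-redex, and normalization takes 12 steps.


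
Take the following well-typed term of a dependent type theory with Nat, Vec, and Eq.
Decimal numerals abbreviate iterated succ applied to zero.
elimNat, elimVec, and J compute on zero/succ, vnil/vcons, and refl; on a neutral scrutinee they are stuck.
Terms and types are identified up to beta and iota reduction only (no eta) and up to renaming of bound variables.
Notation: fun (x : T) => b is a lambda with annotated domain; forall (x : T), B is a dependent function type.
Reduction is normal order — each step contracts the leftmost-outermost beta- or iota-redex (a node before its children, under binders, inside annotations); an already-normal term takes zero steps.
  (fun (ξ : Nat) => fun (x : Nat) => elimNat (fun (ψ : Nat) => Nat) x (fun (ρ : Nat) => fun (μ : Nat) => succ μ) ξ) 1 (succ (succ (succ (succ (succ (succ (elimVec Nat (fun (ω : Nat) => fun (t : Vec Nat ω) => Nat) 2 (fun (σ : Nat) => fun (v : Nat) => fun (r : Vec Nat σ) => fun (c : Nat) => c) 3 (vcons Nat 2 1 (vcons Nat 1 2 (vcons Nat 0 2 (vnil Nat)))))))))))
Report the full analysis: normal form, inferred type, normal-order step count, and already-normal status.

resulting normal form:
  9
inferred type:
  Nat
reduction steps (normal order): 22
already normal: no
first contracted redex: a beta-redex
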